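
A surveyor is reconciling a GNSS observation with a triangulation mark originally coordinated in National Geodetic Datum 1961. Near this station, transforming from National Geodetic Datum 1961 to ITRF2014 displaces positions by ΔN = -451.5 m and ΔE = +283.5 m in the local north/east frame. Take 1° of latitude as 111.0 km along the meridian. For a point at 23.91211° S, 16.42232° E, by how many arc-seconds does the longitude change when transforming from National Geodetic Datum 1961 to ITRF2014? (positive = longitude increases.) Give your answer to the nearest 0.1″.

At latitude -23.91211°, cos φ = 0.914168.
1° of longitude at this latitude = 111.0 × cos φ = 101.47 km, so Δλ = 283.5 / 101472.7 = 0.0027939° = 10.058″.

Δλ = 10.1″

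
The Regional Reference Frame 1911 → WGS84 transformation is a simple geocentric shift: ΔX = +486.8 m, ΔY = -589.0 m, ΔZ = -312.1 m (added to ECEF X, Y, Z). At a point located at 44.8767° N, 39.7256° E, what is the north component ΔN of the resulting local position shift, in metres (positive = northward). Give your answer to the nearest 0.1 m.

ΔN = -219.7 m

At φ = 44.8767°, λ = 39.7256°: sin φ = 0.705583, cos φ = 0.708627, sin λ = 0.639112, cos λ = 0.769114.
ΔN = −sin φ cos λ·ΔX − sin φ sin λ·ΔY + cos φ·ΔZ = −(0.705583)(0.769114)(486.8) − (0.705583)(0.639112)(-589.0) + (0.708627)(-312.1) = -219.73 m.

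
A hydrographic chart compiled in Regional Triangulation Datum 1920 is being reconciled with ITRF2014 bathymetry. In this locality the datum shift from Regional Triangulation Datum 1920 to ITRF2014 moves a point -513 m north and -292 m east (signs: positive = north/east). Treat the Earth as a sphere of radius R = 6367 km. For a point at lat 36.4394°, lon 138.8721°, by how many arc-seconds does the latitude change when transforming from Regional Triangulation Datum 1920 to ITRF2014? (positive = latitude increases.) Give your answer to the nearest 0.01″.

Δφ = -16.62″

On a sphere of radius R, 1 rad of latitude = R, so Δφ = ΔN / R = -513.0 / 6367000 = -8.0572e-05 rad = -16.619″.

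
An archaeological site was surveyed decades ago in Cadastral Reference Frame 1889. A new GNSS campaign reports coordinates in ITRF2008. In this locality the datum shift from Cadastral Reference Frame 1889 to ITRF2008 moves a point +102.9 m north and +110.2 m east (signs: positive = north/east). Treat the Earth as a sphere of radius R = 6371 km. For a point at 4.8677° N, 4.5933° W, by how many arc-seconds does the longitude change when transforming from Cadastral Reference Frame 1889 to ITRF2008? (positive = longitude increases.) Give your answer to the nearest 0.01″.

Δλ = 3.58″

At latitude 4.8677°, cos φ = 0.996393.
One radian of longitude at latitude φ spans R cos φ, so Δλ = ΔE / (R cos φ) = 110.2 / (6371000 × 0.996393) = 1.7360e-05 rad = 3.581″.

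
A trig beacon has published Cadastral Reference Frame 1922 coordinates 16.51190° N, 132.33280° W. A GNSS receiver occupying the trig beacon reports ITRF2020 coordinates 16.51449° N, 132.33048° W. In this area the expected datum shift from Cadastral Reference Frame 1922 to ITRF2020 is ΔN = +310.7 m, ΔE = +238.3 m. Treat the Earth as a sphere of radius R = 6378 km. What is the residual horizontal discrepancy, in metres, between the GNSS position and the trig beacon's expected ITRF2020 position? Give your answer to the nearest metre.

24 m

Observed coordinate differences: Δφ = +0.00259°, Δλ = +0.00232°.
Converting to metres (1° lat = 111317 m, cos φ = 0.958761): observed ΔN = 288.3 m, observed ΔE = 247.6 m.
Subtracting the expected shift leaves a residual of 288.3 − (310.7) = -22.4 m north and 247.6 − (238.3) = 9.3 m east.
Residual distance = √((-22.4)² + 9.3²) = 24.2 m.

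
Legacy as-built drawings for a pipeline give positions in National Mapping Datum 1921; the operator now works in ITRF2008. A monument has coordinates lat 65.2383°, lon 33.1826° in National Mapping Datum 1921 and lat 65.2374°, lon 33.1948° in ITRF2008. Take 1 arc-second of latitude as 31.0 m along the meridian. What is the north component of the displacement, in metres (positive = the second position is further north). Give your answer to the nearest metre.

ΔN = -100 m

Δφ = 65.2374° − 65.2383° = -0.0009°; Δλ = 33.1948° − 33.1826° = +0.0122°.
1° of latitude = 3600 × 31.00 = 111600 m.
ΔN = Δφ × 111600 = -100.4 m; ΔE = Δλ × 111600 × cos(65.2383°) = +0.0122 × 111600 × 0.418845 = 570.3 m.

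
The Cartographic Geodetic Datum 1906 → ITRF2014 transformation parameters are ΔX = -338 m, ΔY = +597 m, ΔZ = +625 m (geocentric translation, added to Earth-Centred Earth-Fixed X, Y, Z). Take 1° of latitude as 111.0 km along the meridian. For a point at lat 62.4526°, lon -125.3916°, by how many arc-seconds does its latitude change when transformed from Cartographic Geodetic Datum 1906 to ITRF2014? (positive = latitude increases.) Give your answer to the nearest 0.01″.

Δφ = 17.74″

sin φ = 0.886629, cos φ = 0.462482, sin λ = -0.815213, cos λ = -0.579162.
North component: ΔN = −sin φ cos λ·ΔX − sin φ sin λ·ΔY + cos φ·ΔZ = −(0.886629)(-0.579162)(-338) − (0.886629)(-0.815213)(597) + (0.462482)(625) = 546.99 m.
1° of latitude spans 111000 m, so Δφ = 546.99 / 111000 × 3600 = 17.740″.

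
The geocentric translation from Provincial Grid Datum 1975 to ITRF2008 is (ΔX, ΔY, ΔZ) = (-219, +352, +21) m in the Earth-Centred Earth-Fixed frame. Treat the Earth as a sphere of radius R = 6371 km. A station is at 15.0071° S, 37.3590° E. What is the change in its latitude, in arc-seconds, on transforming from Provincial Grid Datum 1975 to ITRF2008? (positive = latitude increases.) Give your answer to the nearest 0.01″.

sin φ = -0.258939, cos φ = 0.965894, sin λ = 0.606807, cos λ = 0.794849.
North component: ΔN = −sin φ cos λ·ΔX − sin φ sin λ·ΔY + cos φ·ΔZ = −(-0.258939)(0.794849)(-219) − (-0.258939)(0.606807)(352) + (0.965894)(21) = 30.52 m.
1° of latitude spans πR/180 = 111195 m, so Δφ = 30.52 / 111195 × 3600 = 0.988″.

Δφ = 0.99″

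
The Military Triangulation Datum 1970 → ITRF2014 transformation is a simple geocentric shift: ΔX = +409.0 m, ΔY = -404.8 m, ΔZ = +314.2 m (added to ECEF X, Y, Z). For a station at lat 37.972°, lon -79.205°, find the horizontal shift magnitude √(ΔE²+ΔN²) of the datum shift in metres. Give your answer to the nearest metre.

At φ = 37.972°, λ = -79.205°: sin φ = 0.615276, cos φ = 0.788312, sin λ = -0.982304, cos λ = 0.187296.
ΔE = −sin λ·ΔX + cos λ·ΔY = −(-0.982304)·(409.0) + (0.187296)·(-404.8) = 325.94 m.
ΔN = −sin φ cos λ·ΔX − sin φ sin λ·ΔY + cos φ·ΔZ = −(0.615276)(0.187296)(409.0) − (0.615276)(-0.982304)(-404.8) + (0.788312)(314.2) = -44.10 m.
Horizontal magnitude = √(ΔE² + ΔN²) = √(325.94² + (-44.10)²) = 328.91 m.

329 m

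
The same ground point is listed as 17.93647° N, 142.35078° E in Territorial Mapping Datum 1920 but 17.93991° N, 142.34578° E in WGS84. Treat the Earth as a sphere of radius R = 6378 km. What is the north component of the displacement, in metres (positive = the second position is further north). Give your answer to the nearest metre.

Δφ = 17.93991° − 17.93647° = +0.00344°; Δλ = 142.34578° − 142.35078° = -0.00500°.
1° along a meridian = πR/180 = 111317 m.
ΔN = Δφ × 111317 = 382.9 m; ΔE = Δλ × 111317 × cos(17.93647°) = -0.00500 × 111317 × 0.951399 = -529.5 m.

ΔN = 383 m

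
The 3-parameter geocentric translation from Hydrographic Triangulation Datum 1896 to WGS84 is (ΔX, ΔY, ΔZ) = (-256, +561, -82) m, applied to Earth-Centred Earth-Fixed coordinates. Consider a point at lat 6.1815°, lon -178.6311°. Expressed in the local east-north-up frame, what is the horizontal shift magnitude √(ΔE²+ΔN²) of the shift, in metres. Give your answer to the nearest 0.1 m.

The local east axis at (φ, λ) is (−sin λ, cos λ, 0), so ΔE = −sin(-178.6311°)·(-256) + cos(-178.6311°)·561 = -566.96 m.
The local north axis is (−sin φ cos λ, −sin φ sin λ, cos φ), giving ΔN = -27.558 + 1.443 − 81.523 = -107.64 m.
Horizontal magnitude = √(ΔE² + ΔN²) = √((-566.96)² + (-107.64)²) = 577.08 m.

577.1 m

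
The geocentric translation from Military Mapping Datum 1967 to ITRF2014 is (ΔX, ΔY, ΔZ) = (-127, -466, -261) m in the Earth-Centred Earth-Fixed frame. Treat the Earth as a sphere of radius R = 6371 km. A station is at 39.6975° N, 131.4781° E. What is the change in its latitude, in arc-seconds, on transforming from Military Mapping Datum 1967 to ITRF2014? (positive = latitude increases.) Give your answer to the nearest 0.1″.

sin φ = 0.638734, cos φ = 0.769427, sin λ = 0.749209, cos λ = -0.662334.
North component: ΔN = −sin φ cos λ·ΔX − sin φ sin λ·ΔY + cos φ·ΔZ = −(0.638734)(-0.662334)(-127) − (0.638734)(0.749209)(-466) + (0.769427)(-261) = -31.55 m.
1° of latitude spans πR/180 = 111195 m, so Δφ = -31.55 / 111195 × 3600 = -1.021″.

Δφ = -1.0″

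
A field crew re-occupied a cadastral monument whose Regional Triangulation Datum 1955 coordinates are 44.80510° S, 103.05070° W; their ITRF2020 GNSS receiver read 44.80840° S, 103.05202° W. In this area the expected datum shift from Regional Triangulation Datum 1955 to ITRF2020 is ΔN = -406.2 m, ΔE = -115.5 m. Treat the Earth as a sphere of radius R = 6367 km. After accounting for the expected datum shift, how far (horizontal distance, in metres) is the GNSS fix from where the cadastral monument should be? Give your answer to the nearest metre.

41 m

Observed coordinate differences: Δφ = -0.00330°, Δλ = -0.00132°.
Converting to metres (1° lat = 111125 m, cos φ = 0.709508): observed ΔN = -366.7 m, observed ΔE = -104.1 m.
Subtracting the expected shift leaves a residual of -366.7 − (-406.2) = 39.5 m north and -104.1 − (-115.5) = 11.4 m east.
Residual distance = √(39.5² + 11.4²) = 41.1 m.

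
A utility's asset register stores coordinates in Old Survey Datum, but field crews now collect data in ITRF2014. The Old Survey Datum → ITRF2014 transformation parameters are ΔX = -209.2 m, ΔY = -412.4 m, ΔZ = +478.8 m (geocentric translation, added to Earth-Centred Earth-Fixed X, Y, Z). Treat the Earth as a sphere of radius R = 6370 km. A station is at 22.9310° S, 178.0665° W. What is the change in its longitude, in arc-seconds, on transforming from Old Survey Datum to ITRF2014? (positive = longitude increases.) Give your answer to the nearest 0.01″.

sin φ = -0.389622, cos φ = 0.920975, sin λ = -0.033740, cos λ = -0.999431.
East component: ΔE = −sin λ·ΔX + cos λ·ΔY = −(-0.033740)(-209.2) + (-0.999431)(-412.4) = 405.11 m.
1° of latitude spans πR/180 = 111177 m; at latitude φ, 1° of longitude spans that × cos φ = 102391.6 m, so Δλ = 405.11 / 102391.6 × 3600 = 14.243″.

Δλ = 14.24″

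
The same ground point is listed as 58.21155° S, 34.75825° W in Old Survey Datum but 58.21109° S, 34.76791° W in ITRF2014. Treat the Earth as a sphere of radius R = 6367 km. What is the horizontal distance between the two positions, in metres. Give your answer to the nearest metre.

Δφ = -58.21109° − -58.21155° = +0.00046°; Δλ = -34.76791° − -34.75825° = -0.00966°.
1° along a meridian = πR/180 = 111125 m.
ΔN = Δφ × 111125 = 51.1 m; ΔE = Δλ × 111125 × cos(-58.21155°) = -0.00966 × 111125 × 0.526784 = -565.5 m.
Distance = √(ΔE² + ΔN²) = √((-565.5)² + 51.1²) = 567.8 m.

568 m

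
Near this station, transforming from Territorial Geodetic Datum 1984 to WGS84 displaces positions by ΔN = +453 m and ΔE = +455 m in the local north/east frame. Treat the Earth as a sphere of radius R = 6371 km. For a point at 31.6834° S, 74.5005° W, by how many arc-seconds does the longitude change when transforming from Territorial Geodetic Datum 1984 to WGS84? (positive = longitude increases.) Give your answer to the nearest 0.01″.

Δλ = 17.31″

At latitude -31.6834°, cos φ = 0.850963.
One radian of longitude at latitude φ spans R cos φ, so Δλ = ΔE / (R cos φ) = 455.0 / (6371000 × 0.850963) = 8.3925e-05 rad = 17.311″.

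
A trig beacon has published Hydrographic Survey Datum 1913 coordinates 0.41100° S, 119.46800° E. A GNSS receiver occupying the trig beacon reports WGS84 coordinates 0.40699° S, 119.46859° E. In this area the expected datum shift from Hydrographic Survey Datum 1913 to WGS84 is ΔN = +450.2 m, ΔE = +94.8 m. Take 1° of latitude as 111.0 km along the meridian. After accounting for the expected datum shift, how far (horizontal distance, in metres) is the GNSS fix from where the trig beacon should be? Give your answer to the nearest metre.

30 m

Observed coordinate differences: Δφ = +0.00401°, Δλ = +0.00059°.
Converting to metres (1° lat = 111000 m, cos φ = 0.999974): observed ΔN = 445.1 m, observed ΔE = 65.5 m.
Subtracting the expected shift leaves a residual of 445.1 − (450.2) = -5.1 m north and 65.5 − (94.8) = -29.3 m east.
Residual distance = √((-5.1)² + (-29.3)²) = 29.8 m.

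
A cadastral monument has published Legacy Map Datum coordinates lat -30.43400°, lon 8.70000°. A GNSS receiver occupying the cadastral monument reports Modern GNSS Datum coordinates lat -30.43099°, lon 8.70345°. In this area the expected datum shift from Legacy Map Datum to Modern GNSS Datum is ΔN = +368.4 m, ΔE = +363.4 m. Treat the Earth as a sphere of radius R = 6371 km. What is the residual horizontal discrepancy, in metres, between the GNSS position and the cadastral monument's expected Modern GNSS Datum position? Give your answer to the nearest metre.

Observed coordinate differences: Δφ = +0.00301°, Δλ = +0.00345°.
Converting to metres (1° lat = 111195 m, cos φ = 0.862213): observed ΔN = 334.7 m, observed ΔE = 330.8 m.
Subtracting the expected shift leaves a residual of 334.7 − (368.4) = -33.7 m north and 330.8 − (363.4) = -32.6 m east.
Residual distance = √((-33.7)² + (-32.6)²) = 46.9 m.

47 m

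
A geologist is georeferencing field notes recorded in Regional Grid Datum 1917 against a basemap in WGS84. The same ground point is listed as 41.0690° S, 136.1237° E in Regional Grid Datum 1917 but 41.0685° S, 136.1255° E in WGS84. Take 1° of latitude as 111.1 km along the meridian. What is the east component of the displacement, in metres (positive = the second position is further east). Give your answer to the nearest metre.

ΔE = 151 m

Δφ = -41.0685° − -41.0690° = +0.0005°; Δλ = 136.1255° − 136.1237° = +0.0018°.
ΔN = Δφ × 111100 = 55.6 m; ΔE = Δλ × 111100 × cos(-41.0690°) = +0.0018 × 111100 × 0.753919 = 150.8 m.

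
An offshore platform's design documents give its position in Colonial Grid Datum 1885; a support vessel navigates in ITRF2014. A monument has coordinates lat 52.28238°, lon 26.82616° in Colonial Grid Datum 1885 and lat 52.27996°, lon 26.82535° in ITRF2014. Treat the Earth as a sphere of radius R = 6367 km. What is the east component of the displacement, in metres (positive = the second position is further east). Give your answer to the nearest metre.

Δφ = 52.27996° − 52.28238° = -0.00242°; Δλ = 26.82535° − 26.82616° = -0.00081°.
1° along a meridian = πR/180 = 111125 m.
ΔN = Δφ × 111125 = -268.9 m; ΔE = Δλ × 111125 × cos(52.28238°) = -0.00081 × 111125 × 0.611770 = -55.1 m.

ΔE = -55 m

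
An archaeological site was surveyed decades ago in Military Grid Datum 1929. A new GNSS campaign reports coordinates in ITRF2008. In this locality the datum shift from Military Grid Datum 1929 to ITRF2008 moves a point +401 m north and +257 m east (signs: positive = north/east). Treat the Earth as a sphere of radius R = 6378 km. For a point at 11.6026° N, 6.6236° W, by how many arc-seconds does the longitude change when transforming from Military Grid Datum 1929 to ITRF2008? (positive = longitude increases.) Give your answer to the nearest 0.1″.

At latitude 11.6026°, cos φ = 0.979566.
One radian of longitude at latitude φ spans R cos φ, so Δλ = ΔE / (R cos φ) = 257.0 / (6378000 × 0.979566) = 4.1135e-05 rad = 8.485″.

Δλ = 8.5″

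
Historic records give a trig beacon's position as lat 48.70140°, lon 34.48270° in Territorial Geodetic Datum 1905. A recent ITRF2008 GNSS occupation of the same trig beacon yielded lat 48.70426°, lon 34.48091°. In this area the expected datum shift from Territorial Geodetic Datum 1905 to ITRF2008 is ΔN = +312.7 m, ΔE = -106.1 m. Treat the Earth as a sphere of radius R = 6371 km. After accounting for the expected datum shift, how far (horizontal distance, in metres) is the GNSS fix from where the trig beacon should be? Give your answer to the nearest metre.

26 m

Observed coordinate differences: Δφ = +0.00286°, Δλ = -0.00179°.
Converting to metres (1° lat = 111195 m, cos φ = 0.659983): observed ΔN = 318.0 m, observed ΔE = -131.4 m.
Subtracting the expected shift leaves a residual of 318.0 − (312.7) = 5.3 m north and -131.4 − (-106.1) = -25.3 m east.
Residual distance = √(5.3² + (-25.3)²) = 25.8 m.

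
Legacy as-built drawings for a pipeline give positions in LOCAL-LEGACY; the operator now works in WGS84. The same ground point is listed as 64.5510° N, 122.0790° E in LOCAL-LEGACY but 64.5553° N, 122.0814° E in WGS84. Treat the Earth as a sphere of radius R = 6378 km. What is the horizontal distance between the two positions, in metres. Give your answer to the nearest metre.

Δφ = 64.5553° − 64.5510° = +0.0043°; Δλ = 122.0814° − 122.0790° = +0.0024°.
1° along a meridian = πR/180 = 111317 m.
ΔN = Δφ × 111317 = 478.7 m; ΔE = Δλ × 111317 × cos(64.5510°) = +0.0024 × 111317 × 0.429708 = 114.8 m.
Distance = √(ΔE² + ΔN²) = √(114.8² + 478.7²) = 492.2 m.

492 m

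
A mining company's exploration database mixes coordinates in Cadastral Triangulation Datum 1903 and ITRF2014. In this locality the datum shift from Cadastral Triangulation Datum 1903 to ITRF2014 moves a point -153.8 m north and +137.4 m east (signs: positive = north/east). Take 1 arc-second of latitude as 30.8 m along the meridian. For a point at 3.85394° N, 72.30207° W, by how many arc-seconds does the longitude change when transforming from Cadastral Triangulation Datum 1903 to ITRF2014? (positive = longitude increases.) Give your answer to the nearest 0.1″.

At latitude 3.85394°, cos φ = 0.997739.
1″ of longitude at this latitude = 30.80 × cos φ = 30.7303 m, so Δλ = 137.4 / 30.7303 = 4.471″.

Δλ = 4.5″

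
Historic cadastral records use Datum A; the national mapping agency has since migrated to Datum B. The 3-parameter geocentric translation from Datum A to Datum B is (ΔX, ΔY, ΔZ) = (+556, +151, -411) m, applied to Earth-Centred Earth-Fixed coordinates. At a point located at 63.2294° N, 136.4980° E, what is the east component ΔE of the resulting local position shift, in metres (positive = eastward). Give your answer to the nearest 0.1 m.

ΔE = -492.3 m

The local east axis at (φ, λ) is (−sin λ, cos λ, 0), so ΔE = −sin(136.4980°)·556 + cos(136.4980°)·151 = -492.27 m.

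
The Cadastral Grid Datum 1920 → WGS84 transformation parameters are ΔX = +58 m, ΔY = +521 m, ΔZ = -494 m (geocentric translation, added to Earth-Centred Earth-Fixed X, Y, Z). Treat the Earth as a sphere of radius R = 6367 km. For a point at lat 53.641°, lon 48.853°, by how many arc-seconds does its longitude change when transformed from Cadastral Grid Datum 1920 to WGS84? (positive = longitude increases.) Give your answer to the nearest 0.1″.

Δλ = 16.3″

sin φ = 0.805318, cos φ = 0.592843, sin λ = 0.753024, cos λ = 0.657993.
East component: ΔE = −sin λ·ΔX + cos λ·ΔY = −(0.753024)(58) + (0.657993)(521) = 299.14 m.
1° of latitude spans πR/180 = 111125 m; at latitude φ, 1° of longitude spans that × cos φ = 65879.7 m, so Δλ = 299.14 / 65879.7 × 3600 = 16.346″.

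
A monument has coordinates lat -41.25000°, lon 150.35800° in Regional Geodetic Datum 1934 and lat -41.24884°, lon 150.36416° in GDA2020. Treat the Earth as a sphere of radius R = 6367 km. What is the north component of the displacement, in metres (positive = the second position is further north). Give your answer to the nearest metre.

ΔN = 129 m

Δφ = -41.24884° − -41.25000° = +0.00116°; Δλ = 150.36416° − 150.35800° = +0.00616°.
1° along a meridian = πR/180 = 111125 m.
ΔN = Δφ × 111125 = 128.9 m; ΔE = Δλ × 111125 × cos(-41.25000°) = +0.00616 × 111125 × 0.751840 = 514.7 m.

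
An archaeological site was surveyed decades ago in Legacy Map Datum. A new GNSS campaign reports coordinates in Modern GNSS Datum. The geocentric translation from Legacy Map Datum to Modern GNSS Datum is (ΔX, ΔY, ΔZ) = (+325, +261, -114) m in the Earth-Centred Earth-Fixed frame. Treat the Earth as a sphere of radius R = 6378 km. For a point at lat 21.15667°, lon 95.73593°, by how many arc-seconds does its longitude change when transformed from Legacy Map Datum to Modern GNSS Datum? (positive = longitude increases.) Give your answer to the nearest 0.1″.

Δλ = -12.1″

sin φ = 0.360919, cos φ = 0.932597, sin λ = 0.994993, cos λ = -0.099944.
East component: ΔE = −sin λ·ΔX + cos λ·ΔY = −(0.994993)(325) + (-0.099944)(261) = -349.46 m.
1° of latitude spans πR/180 = 111317 m; at latitude φ, 1° of longitude spans that × cos φ = 103814.0 m, so Δλ = -349.46 / 103814.0 × 3600 = -12.118″.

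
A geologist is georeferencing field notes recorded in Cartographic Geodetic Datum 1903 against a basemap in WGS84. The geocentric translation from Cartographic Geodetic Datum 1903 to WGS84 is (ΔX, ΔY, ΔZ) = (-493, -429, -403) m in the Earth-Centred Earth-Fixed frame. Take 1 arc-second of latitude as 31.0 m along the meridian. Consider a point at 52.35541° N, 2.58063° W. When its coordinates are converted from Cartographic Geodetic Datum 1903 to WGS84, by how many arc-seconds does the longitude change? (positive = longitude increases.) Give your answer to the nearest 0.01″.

sin φ = 0.791815, cos φ = 0.610762, sin λ = -0.045025, cos λ = 0.998986.
East component: ΔE = −sin λ·ΔX + cos λ·ΔY = −(-0.045025)(-493) + (0.998986)(-429) = -450.76 m.
1° of latitude spans 3600 × 31.00 = 111600 m; at latitude φ, 1° of longitude spans that × cos φ = 68161.0 m, so Δλ = -450.76 / 68161.0 × 3600 = -23.808″.

Δλ = -23.81″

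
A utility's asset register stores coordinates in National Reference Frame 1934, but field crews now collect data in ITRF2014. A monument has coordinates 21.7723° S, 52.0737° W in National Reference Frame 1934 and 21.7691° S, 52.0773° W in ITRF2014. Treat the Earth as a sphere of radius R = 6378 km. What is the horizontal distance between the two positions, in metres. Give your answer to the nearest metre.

Δφ = -21.7691° − -21.7723° = +0.0032°; Δλ = -52.0773° − -52.0737° = -0.0036°.
1° along a meridian = πR/180 = 111317 m.
ΔN = Δφ × 111317 = 356.2 m; ΔE = Δλ × 111317 × cos(-21.7723°) = -0.0036 × 111317 × 0.928665 = -372.2 m.
Distance = √(ΔE² + ΔN²) = √((-372.2)² + 356.2²) = 515.2 m.

515 m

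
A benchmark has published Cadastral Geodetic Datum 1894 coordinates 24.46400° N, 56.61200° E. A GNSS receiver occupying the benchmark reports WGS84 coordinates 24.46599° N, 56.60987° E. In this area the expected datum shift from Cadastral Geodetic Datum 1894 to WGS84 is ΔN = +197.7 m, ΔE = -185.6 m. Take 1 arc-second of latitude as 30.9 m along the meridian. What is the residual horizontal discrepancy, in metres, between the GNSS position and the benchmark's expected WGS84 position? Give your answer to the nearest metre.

Observed coordinate differences: Δφ = +0.00199°, Δλ = -0.00213°.
Converting to metres (1° lat = 111240 m, cos φ = 0.910222): observed ΔN = 221.4 m, observed ΔE = -215.7 m.
Subtracting the expected shift leaves a residual of 221.4 − (197.7) = 23.7 m north and -215.7 − (-185.6) = -30.1 m east.
Residual distance = √(23.7² + (-30.1)²) = 38.3 m.

38 m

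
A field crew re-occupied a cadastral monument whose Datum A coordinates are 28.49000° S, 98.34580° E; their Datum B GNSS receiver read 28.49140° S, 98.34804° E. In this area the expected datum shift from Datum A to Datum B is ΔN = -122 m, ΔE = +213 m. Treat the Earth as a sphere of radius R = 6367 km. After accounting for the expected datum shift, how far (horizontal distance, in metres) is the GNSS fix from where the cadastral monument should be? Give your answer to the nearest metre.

Observed coordinate differences: Δφ = -0.00140°, Δλ = +0.00224°.
Converting to metres (1° lat = 111125 m, cos φ = 0.878900): observed ΔN = -155.6 m, observed ΔE = 218.8 m.
Subtracting the expected shift leaves a residual of -155.6 − (-122) = -33.6 m north and 218.8 − (213) = 5.8 m east.
Residual distance = √((-33.6)² + 5.8²) = 34.1 m.

34 m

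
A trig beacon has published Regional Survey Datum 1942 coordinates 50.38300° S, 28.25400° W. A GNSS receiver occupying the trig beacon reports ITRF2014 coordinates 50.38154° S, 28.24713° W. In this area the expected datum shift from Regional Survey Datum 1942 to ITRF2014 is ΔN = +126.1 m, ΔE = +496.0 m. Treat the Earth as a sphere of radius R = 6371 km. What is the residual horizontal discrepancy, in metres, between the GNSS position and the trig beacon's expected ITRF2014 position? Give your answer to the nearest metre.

37 m

Observed coordinate differences: Δφ = +0.00146°, Δλ = +0.00687°.
Converting to metres (1° lat = 111195 m, cos φ = 0.637653): observed ΔN = 162.3 m, observed ΔE = 487.1 m.
Subtracting the expected shift leaves a residual of 162.3 − (126.1) = 36.2 m north and 487.1 − (496.0) = -8.9 m east.
Residual distance = √(36.2² + (-8.9)²) = 37.3 m.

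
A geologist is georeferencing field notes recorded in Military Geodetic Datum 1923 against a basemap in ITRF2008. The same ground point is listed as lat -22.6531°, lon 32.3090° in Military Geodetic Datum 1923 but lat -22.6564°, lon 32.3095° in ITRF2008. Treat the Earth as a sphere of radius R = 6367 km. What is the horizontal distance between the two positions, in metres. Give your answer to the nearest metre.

Δφ = -22.6564° − -22.6531° = -0.0033°; Δλ = 32.3095° − 32.3090° = +0.0005°.
1° along a meridian = πR/180 = 111125 m.
ΔN = Δφ × 111125 = -366.7 m; ΔE = Δλ × 111125 × cos(-22.6531°) = +0.0005 × 111125 × 0.922854 = 51.3 m.
Distance = √(ΔE² + ΔN²) = √(51.3² + (-366.7)²) = 370.3 m.

370 m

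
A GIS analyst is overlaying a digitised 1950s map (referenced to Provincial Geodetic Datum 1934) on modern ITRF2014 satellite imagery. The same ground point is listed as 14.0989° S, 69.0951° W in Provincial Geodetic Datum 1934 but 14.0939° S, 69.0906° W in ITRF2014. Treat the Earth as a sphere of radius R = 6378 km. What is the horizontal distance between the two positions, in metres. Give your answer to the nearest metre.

Δφ = -14.0939° − -14.0989° = +0.0050°; Δλ = -69.0906° − -69.0951° = +0.0045°.
1° along a meridian = πR/180 = 111317 m.
ΔN = Δφ × 111317 = 556.6 m; ΔE = Δλ × 111317 × cos(-14.0989°) = +0.0045 × 111317 × 0.969877 = 485.8 m.
Distance = √(ΔE² + ΔN²) = √(485.8² + 556.6²) = 738.8 m.

739 m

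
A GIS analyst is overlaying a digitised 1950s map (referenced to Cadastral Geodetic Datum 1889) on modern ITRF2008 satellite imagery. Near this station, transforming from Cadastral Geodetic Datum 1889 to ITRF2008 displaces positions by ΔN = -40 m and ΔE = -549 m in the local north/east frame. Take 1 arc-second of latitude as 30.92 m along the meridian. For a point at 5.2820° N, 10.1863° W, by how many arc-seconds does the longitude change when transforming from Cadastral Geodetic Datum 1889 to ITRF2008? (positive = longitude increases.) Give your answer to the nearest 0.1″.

Δλ = -17.8″

At latitude 5.2820°, cos φ = 0.995754.
1″ of longitude at this latitude = 30.92 × cos φ = 30.7887 m, so Δλ = -549.0 / 30.7887 = -17.831″.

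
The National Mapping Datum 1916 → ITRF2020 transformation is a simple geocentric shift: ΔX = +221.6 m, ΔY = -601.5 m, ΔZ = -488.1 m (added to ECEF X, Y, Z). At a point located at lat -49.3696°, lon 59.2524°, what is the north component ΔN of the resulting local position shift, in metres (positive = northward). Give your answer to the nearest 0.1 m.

ΔN = -624.2 m

At φ = -49.3696°, λ = 59.2524°: sin φ = -0.758926, cos φ = 0.651177, sin λ = 0.859428, cos λ = 0.511257.
ΔN = −sin φ cos λ·ΔX − sin φ sin λ·ΔY + cos φ·ΔZ = −(-0.758926)(0.511257)(221.6) − (-0.758926)(0.859428)(-601.5) + (0.651177)(-488.1) = -624.18 m.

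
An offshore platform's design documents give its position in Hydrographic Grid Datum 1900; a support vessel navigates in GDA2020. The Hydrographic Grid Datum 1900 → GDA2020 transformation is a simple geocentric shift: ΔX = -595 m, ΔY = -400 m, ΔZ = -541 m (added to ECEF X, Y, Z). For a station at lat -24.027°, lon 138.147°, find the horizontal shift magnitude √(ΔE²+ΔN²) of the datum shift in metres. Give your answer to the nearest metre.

813 m

The local east axis at (φ, λ) is (−sin λ, cos λ, 0), so ΔE = −sin(138.147°)·(-595) + cos(138.147°)·(-400) = 694.94 m.
The local north axis is (−sin φ cos λ, −sin φ sin λ, cos φ), giving ΔN = 180.453 − 108.668 − 494.124 = -422.34 m.
Horizontal magnitude = √(ΔE² + ΔN²) = √(694.94² + (-422.34)²) = 813.21 m.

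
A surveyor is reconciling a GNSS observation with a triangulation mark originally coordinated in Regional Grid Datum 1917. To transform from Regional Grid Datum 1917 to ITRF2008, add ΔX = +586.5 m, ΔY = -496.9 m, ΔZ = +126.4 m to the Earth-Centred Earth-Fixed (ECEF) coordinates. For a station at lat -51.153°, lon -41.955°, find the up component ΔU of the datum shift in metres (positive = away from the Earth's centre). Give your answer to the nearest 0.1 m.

ΔU = 383.5 m

The local up (radial) axis is (cos φ cos λ, cos φ sin λ, sin φ), giving ΔU = 273.580 + 208.371 − 98.443 = 383.51 m.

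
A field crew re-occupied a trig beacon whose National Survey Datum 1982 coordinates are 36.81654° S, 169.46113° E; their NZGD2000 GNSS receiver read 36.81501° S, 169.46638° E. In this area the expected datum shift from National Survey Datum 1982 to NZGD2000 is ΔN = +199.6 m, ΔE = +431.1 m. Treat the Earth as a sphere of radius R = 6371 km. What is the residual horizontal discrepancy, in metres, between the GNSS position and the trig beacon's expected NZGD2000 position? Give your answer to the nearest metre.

47 m

Observed coordinate differences: Δφ = +0.00153°, Δλ = +0.00525°.
Converting to metres (1° lat = 111195 m, cos φ = 0.800558): observed ΔN = 170.1 m, observed ΔE = 467.3 m.
Subtracting the expected shift leaves a residual of 170.1 − (199.6) = -29.5 m north and 467.3 − (431.1) = 36.2 m east.
Residual distance = √((-29.5)² + 36.2²) = 46.7 m.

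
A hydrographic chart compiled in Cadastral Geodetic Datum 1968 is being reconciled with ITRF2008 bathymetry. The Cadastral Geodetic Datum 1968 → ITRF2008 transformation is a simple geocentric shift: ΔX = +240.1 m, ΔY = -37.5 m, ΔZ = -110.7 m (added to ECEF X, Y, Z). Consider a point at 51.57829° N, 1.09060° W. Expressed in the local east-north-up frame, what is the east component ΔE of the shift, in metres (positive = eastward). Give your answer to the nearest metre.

The local east axis at (φ, λ) is (−sin λ, cos λ, 0), so ΔE = −sin(-1.09060°)·240.1 + cos(-1.09060°)·(-37.5) = -32.92 m.

ΔE = -33 m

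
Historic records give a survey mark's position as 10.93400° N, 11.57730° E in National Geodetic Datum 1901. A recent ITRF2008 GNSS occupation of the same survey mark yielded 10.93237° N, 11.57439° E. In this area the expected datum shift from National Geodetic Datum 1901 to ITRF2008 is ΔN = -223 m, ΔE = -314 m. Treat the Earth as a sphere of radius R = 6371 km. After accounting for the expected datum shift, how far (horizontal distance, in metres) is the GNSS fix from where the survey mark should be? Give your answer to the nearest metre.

Observed coordinate differences: Δφ = -0.00163°, Δλ = -0.00291°.
Converting to metres (1° lat = 111195 m, cos φ = 0.981846): observed ΔN = -181.2 m, observed ΔE = -317.7 m.
Subtracting the expected shift leaves a residual of -181.2 − (-223) = 41.8 m north and -317.7 − (-314) = -3.7 m east.
Residual distance = √(41.8² + (-3.7)²) = 41.9 m.

42 m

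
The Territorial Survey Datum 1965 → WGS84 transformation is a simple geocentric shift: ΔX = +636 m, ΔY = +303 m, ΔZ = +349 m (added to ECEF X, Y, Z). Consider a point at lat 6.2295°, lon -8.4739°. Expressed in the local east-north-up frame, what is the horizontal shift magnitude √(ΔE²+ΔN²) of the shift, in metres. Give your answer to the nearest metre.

485 m

The local east axis at (φ, λ) is (−sin λ, cos λ, 0), so ΔE = −sin(-8.4739°)·636 + cos(-8.4739°)·303 = 393.41 m.
The local north axis is (−sin φ cos λ, −sin φ sin λ, cos φ), giving ΔN = -68.260 + 4.845 + 346.939 = 283.52 m.
Horizontal magnitude = √(ΔE² + ΔN²) = √(393.41² + 283.52²) = 484.93 m.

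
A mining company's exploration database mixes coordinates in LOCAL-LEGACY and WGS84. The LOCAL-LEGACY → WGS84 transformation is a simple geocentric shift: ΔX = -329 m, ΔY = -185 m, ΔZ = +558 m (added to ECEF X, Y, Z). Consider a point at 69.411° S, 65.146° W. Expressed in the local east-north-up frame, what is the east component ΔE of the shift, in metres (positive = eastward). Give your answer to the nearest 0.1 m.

ΔE = -376.3 m

At φ = -69.411°, λ = -65.146°: sin φ = -0.936127, cos φ = 0.351662, sin λ = -0.907382, cos λ = 0.420307.
ΔE = −sin λ·ΔX + cos λ·ΔY = −(-0.907382)·(-329) + (0.420307)·(-185) = -376.29 m.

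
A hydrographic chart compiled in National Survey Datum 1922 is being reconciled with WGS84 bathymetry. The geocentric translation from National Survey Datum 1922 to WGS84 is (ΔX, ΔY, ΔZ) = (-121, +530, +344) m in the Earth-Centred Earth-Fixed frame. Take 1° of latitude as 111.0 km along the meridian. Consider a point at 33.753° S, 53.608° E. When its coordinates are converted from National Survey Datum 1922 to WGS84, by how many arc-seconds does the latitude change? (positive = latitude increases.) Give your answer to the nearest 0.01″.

Δφ = 15.67″

sin φ = -0.555614, cos φ = 0.831441, sin λ = 0.804977, cos λ = 0.593306.
North component: ΔN = −sin φ cos λ·ΔX − sin φ sin λ·ΔY + cos φ·ΔZ = −(-0.555614)(0.593306)(-121) − (-0.555614)(0.804977)(530) + (0.831441)(344) = 483.17 m.
1° of latitude spans 111000 m, so Δφ = 483.17 / 111000 × 3600 = 15.670″.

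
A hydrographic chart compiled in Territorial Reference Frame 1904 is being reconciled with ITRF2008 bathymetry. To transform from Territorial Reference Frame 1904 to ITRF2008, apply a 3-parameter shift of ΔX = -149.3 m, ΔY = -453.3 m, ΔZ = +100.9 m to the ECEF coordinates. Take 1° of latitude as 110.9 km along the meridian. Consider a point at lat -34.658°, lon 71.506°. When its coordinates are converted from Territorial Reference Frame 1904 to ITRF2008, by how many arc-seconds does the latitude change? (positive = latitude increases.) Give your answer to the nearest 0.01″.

Δφ = -6.12″

sin φ = -0.568677, cos φ = 0.822561, sin λ = 0.948357, cos λ = 0.317205.
North component: ΔN = −sin φ cos λ·ΔX − sin φ sin λ·ΔY + cos φ·ΔZ = −(-0.568677)(0.317205)(-149.3) − (-0.568677)(0.948357)(-453.3) + (0.822561)(100.9) = -188.40 m.
1° of latitude spans 110900 m, so Δφ = -188.40 / 110900 × 3600 = -6.116″.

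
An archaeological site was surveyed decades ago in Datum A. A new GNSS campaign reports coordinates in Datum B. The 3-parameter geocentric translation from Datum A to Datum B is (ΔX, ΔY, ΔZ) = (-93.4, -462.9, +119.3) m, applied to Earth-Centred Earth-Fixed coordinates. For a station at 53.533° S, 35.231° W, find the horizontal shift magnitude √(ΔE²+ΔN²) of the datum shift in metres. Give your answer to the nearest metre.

487 m

At φ = -53.533°, λ = -35.231°: sin φ = -0.804199, cos φ = 0.594360, sin λ = -0.576874, cos λ = 0.816833.
ΔE = −sin λ·ΔX + cos λ·ΔY = −(-0.576874)·(-93.4) + (0.816833)·(-462.9) = -431.99 m.
ΔN = −sin φ cos λ·ΔX − sin φ sin λ·ΔY + cos φ·ΔZ = −(-0.804199)(0.816833)(-93.4) − (-0.804199)(-0.576874)(-462.9) + (0.594360)(119.3) = 224.30 m.
Horizontal magnitude = √(ΔE² + ΔN²) = √((-431.99)² + 224.30²) = 486.75 m.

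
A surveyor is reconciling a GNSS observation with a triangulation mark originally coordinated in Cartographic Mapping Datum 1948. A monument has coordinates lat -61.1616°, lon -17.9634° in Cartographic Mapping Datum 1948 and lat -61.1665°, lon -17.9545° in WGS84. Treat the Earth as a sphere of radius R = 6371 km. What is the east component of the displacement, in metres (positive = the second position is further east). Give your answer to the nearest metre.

ΔE = 477 m

Δφ = -61.1665° − -61.1616° = -0.0049°; Δλ = -17.9545° − -17.9634° = +0.0089°.
1° along a meridian = πR/180 = 111195 m.
ΔN = Δφ × 111195 = -544.9 m; ΔE = Δλ × 111195 × cos(-61.1616°) = +0.0089 × 111195 × 0.482341 = 477.3 m.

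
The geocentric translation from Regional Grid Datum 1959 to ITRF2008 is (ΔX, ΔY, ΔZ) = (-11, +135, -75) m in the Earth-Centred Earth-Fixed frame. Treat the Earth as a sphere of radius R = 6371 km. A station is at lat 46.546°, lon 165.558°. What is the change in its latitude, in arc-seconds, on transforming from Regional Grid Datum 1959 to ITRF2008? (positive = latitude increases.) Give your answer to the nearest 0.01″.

Δφ = -2.71″

sin φ = 0.725927, cos φ = 0.687772, sin λ = 0.249400, cos λ = -0.968401.
North component: ΔN = −sin φ cos λ·ΔX − sin φ sin λ·ΔY + cos φ·ΔZ = −(0.725927)(-0.968401)(-11) − (0.725927)(0.249400)(135) + (0.687772)(-75) = -83.76 m.
1° of latitude spans πR/180 = 111195 m, so Δφ = -83.76 / 111195 × 3600 = -2.712″.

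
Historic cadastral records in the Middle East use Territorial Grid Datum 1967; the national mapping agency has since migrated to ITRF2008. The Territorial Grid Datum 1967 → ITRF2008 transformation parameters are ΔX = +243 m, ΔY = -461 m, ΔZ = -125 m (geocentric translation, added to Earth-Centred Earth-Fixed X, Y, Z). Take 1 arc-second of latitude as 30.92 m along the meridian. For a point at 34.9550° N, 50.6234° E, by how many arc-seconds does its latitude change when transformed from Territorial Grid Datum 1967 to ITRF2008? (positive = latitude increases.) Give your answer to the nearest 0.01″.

Δφ = 0.43″

sin φ = 0.572933, cos φ = 0.819602, sin λ = 0.772993, cos λ = 0.634415.
North component: ΔN = −sin φ cos λ·ΔX − sin φ sin λ·ΔY + cos φ·ΔZ = −(0.572933)(0.634415)(243) − (0.572933)(0.772993)(-461) + (0.819602)(-125) = 13.39 m.
1° of latitude spans 3600 × 30.92 = 111312 m, so Δφ = 13.39 / 111312 × 3600 = 0.433″.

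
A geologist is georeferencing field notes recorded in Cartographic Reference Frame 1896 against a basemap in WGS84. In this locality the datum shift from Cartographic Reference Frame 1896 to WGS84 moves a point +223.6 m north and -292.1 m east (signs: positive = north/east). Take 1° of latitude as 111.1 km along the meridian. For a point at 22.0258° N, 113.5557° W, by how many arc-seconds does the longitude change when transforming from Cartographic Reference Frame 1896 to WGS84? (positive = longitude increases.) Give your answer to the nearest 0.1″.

Δλ = -10.2″

At latitude 22.0258°, cos φ = 0.927015.
1° of longitude at this latitude = 111.1 × cos φ = 102.99 km, so Δλ = -292.1 / 102991.4 = -0.0028362° = -10.210″.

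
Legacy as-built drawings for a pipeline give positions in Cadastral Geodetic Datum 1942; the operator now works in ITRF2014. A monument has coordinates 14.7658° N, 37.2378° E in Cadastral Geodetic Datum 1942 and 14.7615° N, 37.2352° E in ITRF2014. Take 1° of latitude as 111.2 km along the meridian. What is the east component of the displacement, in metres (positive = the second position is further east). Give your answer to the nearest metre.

ΔE = -280 m

Δφ = 14.7615° − 14.7658° = -0.0043°; Δλ = 37.2352° − 37.2378° = -0.0026°.
ΔN = Δφ × 111200 = -478.2 m; ΔE = Δλ × 111200 × cos(14.7658°) = -0.0026 × 111200 × 0.966976 = -279.6 m.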